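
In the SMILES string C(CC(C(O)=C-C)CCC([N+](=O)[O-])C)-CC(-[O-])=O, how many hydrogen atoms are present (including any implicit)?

20

Hydrogens are implicit in SMILES; fill each atom to its normal valence:
  5 × C: 2 H each → 10
  3 × C: 1 H each → 3
  2 × C: 3 H each → 6
  2 × C: no H
  2 × O: no H
  2 × O (charge -1): no H
  1 × N (charge +1): no H
  1 × O: 1 H
  Total hydrogens = 20.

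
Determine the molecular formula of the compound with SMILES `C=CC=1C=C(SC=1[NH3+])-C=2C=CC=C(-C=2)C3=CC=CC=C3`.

Heavy atoms from the SMILES: 18 C, 1 N, 1 S.
Implicit hydrogens by atom environment:
  10 × C (aromatic): 1 H each → 10
  6 × C (aromatic): no H
  1 × C: 2 H
  1 × C: 1 H
  1 × N (charge +1): 3 H
  1 × S (aromatic): no H
  Total hydrogens = 16.
Net charge +1.
Molecular formula: C18H16NS+

C18H16NS+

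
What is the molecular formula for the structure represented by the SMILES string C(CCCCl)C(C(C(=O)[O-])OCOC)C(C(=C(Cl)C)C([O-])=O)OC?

Heavy atoms from the SMILES: 15 C, 2 Cl, 7 O.
Implicit hydrogens by atom environment:
  5 × C: 2 H each → 10
  5 × O: no H
  4 × C: no H
  3 × C: 3 H each → 9
  3 × C: 1 H each → 3
  2 × Cl: no H
  2 × O (charge -1): no H
  Total hydrogens = 22.
Net charge -2.
Molecular formula: [C15H22Cl2O7]2-

[C15H22Cl2O7]2-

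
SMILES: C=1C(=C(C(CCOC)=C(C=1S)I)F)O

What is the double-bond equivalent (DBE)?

4

Molecular formula from the SMILES: C9H10FIO2S.
DoU = (2C + 2 + N − H − X)/2 = (2·9 + 2 + 0 − 10 − 2)/2 = 8/2 = 4.
(Structurally: 1 ring(s) + 3 π bond(s) = 4.)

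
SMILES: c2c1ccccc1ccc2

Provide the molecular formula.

Heavy atoms from the SMILES: 10 C.
Implicit hydrogens by atom environment:
  8 × C (aromatic): 1 H each → 8
  2 × C (aromatic): no H
  Total hydrogens = 8.
Molecular formula: C10H8

C10H8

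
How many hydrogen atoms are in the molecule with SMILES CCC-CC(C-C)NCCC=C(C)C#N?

Hydrogens are implicit in SMILES; fill each atom to its normal valence:
  6 × C: 2 H each → 12
  3 × C: 3 H each → 9
  2 × C: 1 H each → 2
  2 × C: no H
  1 × N: 1 H
  1 × N: no H
  Total hydrogens = 24.

24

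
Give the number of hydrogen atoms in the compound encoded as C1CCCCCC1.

14

Hydrogens are implicit in SMILES; fill each atom to its normal valence:
  7 × C: 2 H each → 14
  Total hydrogens = 14.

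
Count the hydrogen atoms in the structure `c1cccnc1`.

Hydrogens are implicit in SMILES; fill each atom to its normal valence:
  5 × C (aromatic): 1 H each → 5
  1 × N (aromatic): no H
  Total hydrogens = 5.

5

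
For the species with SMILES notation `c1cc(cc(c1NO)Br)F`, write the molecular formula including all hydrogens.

Heavy atoms from the SMILES: 1 Br, 6 C, 1 F, 1 N, 1 O.
Implicit hydrogens by atom environment:
  3 × C (aromatic): 1 H each → 3
  3 × C (aromatic): no H
  1 × Br: no H
  1 × F: no H
  1 × N: 1 H
  1 × O: 1 H
  Total hydrogens = 5.
Molecular formula: C6H5BrFNO

C6H5BrFNO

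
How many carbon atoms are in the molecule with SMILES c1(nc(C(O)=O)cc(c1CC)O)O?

The symbol for carbon appears 8 times in the SMILES. Lowercase c denotes aromatic carbon and counts toward C.

8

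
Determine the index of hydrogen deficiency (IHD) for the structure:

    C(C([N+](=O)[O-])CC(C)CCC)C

Molecular formula from the SMILES: C9H19NO2.
DoU = (2C + 2 + N − H − X)/2 = (2·9 + 2 + 1 − 19 − 0)/2 = 2/2 = 1.
(Structurally: 0 ring(s) + 1 π bond(s) = 1.)

1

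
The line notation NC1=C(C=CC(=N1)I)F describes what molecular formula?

C5H4FIN2

Heavy atoms from the SMILES: 5 C, 1 F, 1 I, 2 N.
Implicit hydrogens by atom environment:
  3 × C (aromatic): no H
  2 × C (aromatic): 1 H each → 2
  1 × F: no H
  1 × I: no H
  1 × N: 2 H
  1 × N (aromatic): no H
  Total hydrogens = 4.
Molecular formula: C5H4FIN2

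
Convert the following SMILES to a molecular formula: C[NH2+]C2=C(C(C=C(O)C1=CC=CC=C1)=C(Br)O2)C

C14H15BrNO2+

Heavy atoms from the SMILES: 1 Br, 14 C, 1 N, 2 O.
Implicit hydrogens by atom environment:
  5 × C (aromatic): 1 H each → 5
  5 × C (aromatic): no H
  2 × C: 3 H each → 6
  1 × Br: no H
  1 × C: 1 H
  1 × C: no H
  1 × N (charge +1): 2 H
  1 × O: 1 H
  1 × O (aromatic): no H
  Total hydrogens = 15.
Net charge +1.
Molecular formula: C14H15BrNO2+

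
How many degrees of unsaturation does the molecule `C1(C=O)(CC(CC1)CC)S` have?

Molecular formula from the SMILES: C8H14OS.
DoU = (2C + 2 + N − H − X)/2 = (2·8 + 2 + 0 − 14 − 0)/2 = 4/2 = 2.
(Structurally: 1 ring(s) + 1 π bond(s) = 2.)

2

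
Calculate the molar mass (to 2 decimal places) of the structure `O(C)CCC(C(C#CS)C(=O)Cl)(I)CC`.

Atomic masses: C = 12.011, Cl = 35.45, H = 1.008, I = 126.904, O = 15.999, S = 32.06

Molecular formula: C10H14ClIO2S.
M = 10×12.011 + 1×35.45 + 14×1.008 + 1×126.904 + 2×15.999 + 1×32.06 = 360.63 g/mol.

360.63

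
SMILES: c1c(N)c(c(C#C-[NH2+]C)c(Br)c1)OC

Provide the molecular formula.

C10H12BrN2O+

Heavy atoms from the SMILES: 1 Br, 10 C, 2 N, 1 O.
Implicit hydrogens by atom environment:
  4 × C (aromatic): no H
  2 × C: 3 H each → 6
  2 × C (aromatic): 1 H each → 2
  2 × C: no H
  1 × Br: no H
  1 × N: 2 H
  1 × N (charge +1): 2 H
  1 × O: no H
  Total hydrogens = 12.
Net charge +1.
Molecular formula: C10H12BrN2O+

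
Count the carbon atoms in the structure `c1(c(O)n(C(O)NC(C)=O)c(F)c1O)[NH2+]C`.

8

The symbol for carbon appears 8 times in the SMILES. Lowercase c denotes aromatic carbon and counts toward C.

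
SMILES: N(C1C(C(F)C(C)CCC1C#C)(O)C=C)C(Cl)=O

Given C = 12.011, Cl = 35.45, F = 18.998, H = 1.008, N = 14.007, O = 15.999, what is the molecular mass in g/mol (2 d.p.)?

Molecular formula: C13H17ClFNO2.
M = 13×12.011 + 1×35.45 + 1×18.998 + 17×1.008 + 1×14.007 + 2×15.999 = 273.73 g/mol.

273.73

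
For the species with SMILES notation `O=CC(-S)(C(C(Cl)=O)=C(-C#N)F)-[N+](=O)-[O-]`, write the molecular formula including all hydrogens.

C6H2ClFN2O4S

Heavy atoms from the SMILES: 6 C, 1 Cl, 1 F, 2 N, 4 O, 1 S.
Implicit hydrogens by atom environment:
  5 × C: no H
  3 × O: no H
  1 × C: 1 H
  1 × Cl: no H
  1 × F: no H
  1 × N: no H
  1 × N (charge +1): no H
  1 × O (charge -1): no H
  1 × S: 1 H
  Total hydrogens = 2.
Molecular formula: C6H2ClFN2O4S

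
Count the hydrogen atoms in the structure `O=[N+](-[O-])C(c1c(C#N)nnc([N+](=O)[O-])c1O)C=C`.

5

Hydrogens are implicit in SMILES; fill each atom to its normal valence:
  4 × C (aromatic): no H
  2 × C: 1 H each → 2
  2 × N (aromatic): no H
  2 × N (charge +1): no H
  2 × O: no H
  2 × O (charge -1): no H
  1 × C: 2 H
  1 × C: no H
  1 × N: no H
  1 × O: 1 H
  Total hydrogens = 5.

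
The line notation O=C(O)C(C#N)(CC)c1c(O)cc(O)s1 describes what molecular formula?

C9H9NO4S

Heavy atoms from the SMILES: 9 C, 1 N, 4 O, 1 S.
Implicit hydrogens by atom environment:
  3 × C (aromatic): no H
  3 × C: no H
  3 × O: 1 H each → 3
  1 × C: 3 H
  1 × C: 2 H
  1 × C (aromatic): 1 H
  1 × N: no H
  1 × O: no H
  1 × S (aromatic): no H
  Total hydrogens = 9.
Molecular formula: C9H9NO4S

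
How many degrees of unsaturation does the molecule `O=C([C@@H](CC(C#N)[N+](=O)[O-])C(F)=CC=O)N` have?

6

Molecular formula from the SMILES: C8H8FN3O4.
DoU = (2C + 2 + N − H − X)/2 = (2·8 + 2 + 3 − 8 − 1)/2 = 12/2 = 6.
(Structurally: 0 ring(s) + 6 π bond(s) = 6.)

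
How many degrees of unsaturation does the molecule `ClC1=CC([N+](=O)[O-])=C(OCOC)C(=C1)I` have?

Molecular formula from the SMILES: C8H7ClINO4.
DoU = (2C + 2 + N − H − X)/2 = (2·8 + 2 + 1 − 7 − 2)/2 = 10/2 = 5.
(Structurally: 1 ring(s) + 4 π bond(s) = 5.)

5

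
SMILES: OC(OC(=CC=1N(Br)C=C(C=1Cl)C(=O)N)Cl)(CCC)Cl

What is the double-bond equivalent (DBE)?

5

Molecular formula from the SMILES: C11H12BrCl3N2O3.
DoU = (2C + 2 + N − H − X)/2 = (2·11 + 2 + 2 − 12 − 4)/2 = 10/2 = 5.
(Structurally: 1 ring(s) + 4 π bond(s) = 5.)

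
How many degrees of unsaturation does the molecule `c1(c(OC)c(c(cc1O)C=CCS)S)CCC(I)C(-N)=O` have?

Molecular formula from the SMILES: C14H18INO3S2.
DoU = (2C + 2 + N − H − X)/2 = (2·14 + 2 + 1 − 18 − 1)/2 = 12/2 = 6.
(Structurally: 1 ring(s) + 5 π bond(s) = 6.)

6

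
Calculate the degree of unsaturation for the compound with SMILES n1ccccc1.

Molecular formula from the SMILES: C5H5N.
DoU = (2C + 2 + N − H − X)/2 = (2·5 + 2 + 1 − 5 − 0)/2 = 8/2 = 4.
(Structurally: 1 ring(s) + 3 π bond(s) = 4.)

4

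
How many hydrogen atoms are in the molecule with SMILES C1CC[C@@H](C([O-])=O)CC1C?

Hydrogens are implicit in SMILES; fill each atom to its normal valence:
  4 × C: 2 H each → 8
  2 × C: 1 H each → 2
  1 × C: 3 H
  1 × C: no H
  1 × O: no H
  1 × O (charge -1): no H
  Total hydrogens = 13.

13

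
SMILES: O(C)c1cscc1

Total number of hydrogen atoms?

6

Hydrogens are implicit in SMILES; fill each atom to its normal valence:
  3 × C (aromatic): 1 H each → 3
  1 × C: 3 H
  1 × C (aromatic): no H
  1 × O: no H
  1 × S (aromatic): no H
  Total hydrogens = 6.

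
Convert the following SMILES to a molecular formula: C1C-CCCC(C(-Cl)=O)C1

Heavy atoms from the SMILES: 8 C, 1 Cl, 1 O.
Implicit hydrogens by atom environment:
  6 × C: 2 H each → 12
  1 × C: 1 H
  1 × C: no H
  1 × Cl: no H
  1 × O: no H
  Total hydrogens = 13.
Molecular formula: C8H13ClO

C8H13ClO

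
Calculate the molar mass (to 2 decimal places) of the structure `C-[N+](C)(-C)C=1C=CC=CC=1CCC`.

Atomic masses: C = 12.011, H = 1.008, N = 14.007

178.30

Molecular formula: C12H20N+.
M = 12×12.011 + 20×1.008 + 1×14.007 = 178.30 g/mol.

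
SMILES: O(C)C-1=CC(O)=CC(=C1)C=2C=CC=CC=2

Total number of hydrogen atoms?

12

Hydrogens are implicit in SMILES; fill each atom to its normal valence:
  8 × C (aromatic): 1 H each → 8
  4 × C (aromatic): no H
  1 × C: 3 H
  1 × O: 1 H
  1 × O: no H
  Total hydrogens = 12.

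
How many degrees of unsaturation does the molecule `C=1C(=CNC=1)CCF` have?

3

Molecular formula from the SMILES: C6H8FN.
DoU = (2C + 2 + N − H − X)/2 = (2·6 + 2 + 1 − 8 − 1)/2 = 6/2 = 3.
(Structurally: 1 ring(s) + 2 π bond(s) = 3.)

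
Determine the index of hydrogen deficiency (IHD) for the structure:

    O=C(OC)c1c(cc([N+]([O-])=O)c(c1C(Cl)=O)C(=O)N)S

8

Molecular formula from the SMILES: C10H7ClN2O6S.
DoU = (2C + 2 + N − H − X)/2 = (2·10 + 2 + 2 − 7 − 1)/2 = 16/2 = 8.
(Structurally: 1 ring(s) + 7 π bond(s) = 8.)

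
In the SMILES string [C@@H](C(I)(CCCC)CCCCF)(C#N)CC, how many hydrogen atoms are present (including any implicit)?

23

Hydrogens are implicit in SMILES; fill each atom to its normal valence:
  8 × C: 2 H each → 16
  2 × C: 3 H each → 6
  2 × C: no H
  1 × C: 1 H
  1 × F: no H
  1 × I: no H
  1 × N: no H
  Total hydrogens = 23.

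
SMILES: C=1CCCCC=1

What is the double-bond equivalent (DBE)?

Molecular formula from the SMILES: C6H10.
DoU = (2C + 2 + N − H − X)/2 = (2·6 + 2 + 0 − 10 − 0)/2 = 4/2 = 2.
(Structurally: 1 ring(s) + 1 π bond(s) = 2.)

2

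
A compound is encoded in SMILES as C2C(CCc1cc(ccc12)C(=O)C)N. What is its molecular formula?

C12H15NO

Heavy atoms from the SMILES: 12 C, 1 N, 1 O.
Implicit hydrogens by atom environment:
  3 × C: 2 H each → 6
  3 × C (aromatic): 1 H each → 3
  3 × C (aromatic): no H
  1 × C: 3 H
  1 × C: 1 H
  1 × C: no H
  1 × N: 2 H
  1 × O: no H
  Total hydrogens = 15.
Molecular formula: C12H15NO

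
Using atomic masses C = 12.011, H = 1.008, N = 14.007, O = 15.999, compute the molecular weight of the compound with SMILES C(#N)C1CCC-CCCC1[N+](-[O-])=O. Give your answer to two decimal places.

182.22

Molecular formula: C9H14N2O2.
M = 9×12.011 + 14×1.008 + 2×14.007 + 2×15.999 = 182.22 g/mol.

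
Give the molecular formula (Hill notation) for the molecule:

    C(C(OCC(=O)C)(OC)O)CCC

C9H18O4

Heavy atoms from the SMILES: 9 C, 4 O.
Implicit hydrogens by atom environment:
  4 × C: 2 H each → 8
  3 × C: 3 H each → 9
  3 × O: no H
  2 × C: no H
  1 × O: 1 H
  Total hydrogens = 18.
Molecular formula: C9H18O4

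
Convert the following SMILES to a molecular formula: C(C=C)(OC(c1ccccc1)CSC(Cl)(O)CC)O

Heavy atoms from the SMILES: 14 C, 1 Cl, 3 O, 1 S.
Implicit hydrogens by atom environment:
  5 × C (aromatic): 1 H each → 5
  3 × C: 2 H each → 6
  3 × C: 1 H each → 3
  2 × O: 1 H each → 2
  1 × C: 3 H
  1 × C: no H
  1 × C (aromatic): no H
  1 × Cl: no H
  1 × O: no H
  1 × S: no H
  Total hydrogens = 19.
Molecular formula: C14H19ClO3S

C14H19ClO3S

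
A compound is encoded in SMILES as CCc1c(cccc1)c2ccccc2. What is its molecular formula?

C14H14

Heavy atoms from the SMILES: 14 C.
Implicit hydrogens by atom environment:
  9 × C (aromatic): 1 H each → 9
  3 × C (aromatic): no H
  1 × C: 3 H
  1 × C: 2 H
  Total hydrogens = 14.
Molecular formula: C14H14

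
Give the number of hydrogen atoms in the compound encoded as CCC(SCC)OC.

Hydrogens are implicit in SMILES; fill each atom to its normal valence:
  3 × C: 3 H each → 9
  2 × C: 2 H each → 4
  1 × C: 1 H
  1 × O: no H
  1 × S: no H
  Total hydrogens = 14.

14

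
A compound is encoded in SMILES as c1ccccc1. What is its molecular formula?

C6H6

Heavy atoms from the SMILES: 6 C.
Implicit hydrogens by atom environment:
  6 × C (aromatic): 1 H each → 6
  Total hydrogens = 6.
Molecular formula: C6H6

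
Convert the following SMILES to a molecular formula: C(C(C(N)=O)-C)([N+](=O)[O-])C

Heavy atoms from the SMILES: 5 C, 2 N, 3 O.
Implicit hydrogens by atom environment:
  2 × C: 3 H each → 6
  2 × C: 1 H each → 2
  2 × O: no H
  1 × C: no H
  1 × N: 2 H
  1 × N (charge +1): no H
  1 × O (charge -1): no H
  Total hydrogens = 10.
Molecular formula: C5H10N2O3

C5H10N2O3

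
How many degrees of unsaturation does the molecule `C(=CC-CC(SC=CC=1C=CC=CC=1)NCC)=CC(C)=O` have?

8

Molecular formula from the SMILES: C18H23NOS.
DoU = (2C + 2 + N − H − X)/2 = (2·18 + 2 + 1 − 23 − 0)/2 = 16/2 = 8.
(Structurally: 1 ring(s) + 7 π bond(s) = 8.)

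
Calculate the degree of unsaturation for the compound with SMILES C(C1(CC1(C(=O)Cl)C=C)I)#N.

5

Molecular formula from the SMILES: C7H5ClINO.
DoU = (2C + 2 + N − H − X)/2 = (2·7 + 2 + 1 − 5 − 2)/2 = 10/2 = 5.
(Structurally: 1 ring(s) + 4 π bond(s) = 5.)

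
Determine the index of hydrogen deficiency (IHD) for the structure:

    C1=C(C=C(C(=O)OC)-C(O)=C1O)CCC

Molecular formula from the SMILES: C11H14O4.
DoU = (2C + 2 + N − H − X)/2 = (2·11 + 2 + 0 − 14 − 0)/2 = 10/2 = 5.
(Structurally: 1 ring(s) + 4 π bond(s) = 5.)

5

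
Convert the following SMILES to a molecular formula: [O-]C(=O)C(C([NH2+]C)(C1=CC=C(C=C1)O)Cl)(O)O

Heavy atoms from the SMILES: 10 C, 1 Cl, 1 N, 5 O.
Implicit hydrogens by atom environment:
  4 × C (aromatic): 1 H each → 4
  3 × C: no H
  3 × O: 1 H each → 3
  2 × C (aromatic): no H
  1 × C: 3 H
  1 × Cl: no H
  1 × N (charge +1): 2 H
  1 × O: no H
  1 × O (charge -1): no H
  Total hydrogens = 12.
Molecular formula: C10H12ClNO5

C10H12ClNO5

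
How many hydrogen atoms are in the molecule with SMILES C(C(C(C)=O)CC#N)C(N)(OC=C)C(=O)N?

15

Hydrogens are implicit in SMILES; fill each atom to its normal valence:
  4 × C: no H
  3 × C: 2 H each → 6
  3 × O: no H
  2 × C: 1 H each → 2
  2 × N: 2 H each → 4
  1 × C: 3 H
  1 × N: no H
  Total hydrogens = 15.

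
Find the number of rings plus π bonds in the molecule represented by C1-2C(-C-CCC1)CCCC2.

2

Molecular formula from the SMILES: C10H18.
DoU = (2C + 2 + N − H − X)/2 = (2·10 + 2 + 0 − 18 − 0)/2 = 4/2 = 2.
(Structurally: 2 ring(s) + 0 π bond(s) = 2.)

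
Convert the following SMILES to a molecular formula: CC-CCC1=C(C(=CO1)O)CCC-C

C12H20O2

Heavy atoms from the SMILES: 12 C, 2 O.
Implicit hydrogens by atom environment:
  6 × C: 2 H each → 12
  3 × C (aromatic): no H
  2 × C: 3 H each → 6
  1 × C (aromatic): 1 H
  1 × O: 1 H
  1 × O (aromatic): no H
  Total hydrogens = 20.
Molecular formula: C12H20O2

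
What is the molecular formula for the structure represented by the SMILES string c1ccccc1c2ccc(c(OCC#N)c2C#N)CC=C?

C18H14N2O

Heavy atoms from the SMILES: 18 C, 2 N, 1 O.
Implicit hydrogens by atom environment:
  7 × C (aromatic): 1 H each → 7
  5 × C (aromatic): no H
  3 × C: 2 H each → 6
  2 × C: no H
  2 × N: no H
  1 × C: 1 H
  1 × O: no H
  Total hydrogens = 14.
Molecular formula: C18H14N2O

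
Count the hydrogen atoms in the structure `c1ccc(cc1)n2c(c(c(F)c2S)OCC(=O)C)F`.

11

Hydrogens are implicit in SMILES; fill each atom to its normal valence:
  5 × C (aromatic): 1 H each → 5
  5 × C (aromatic): no H
  2 × F: no H
  2 × O: no H
  1 × C: 3 H
  1 × C: 2 H
  1 × C: no H
  1 × N (aromatic): no H
  1 × S: 1 H
  Total hydrogens = 11.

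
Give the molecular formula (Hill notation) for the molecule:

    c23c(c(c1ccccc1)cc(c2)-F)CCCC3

Heavy atoms from the SMILES: 16 C, 1 F.
Implicit hydrogens by atom environment:
  7 × C (aromatic): 1 H each → 7
  5 × C (aromatic): no H
  4 × C: 2 H each → 8
  1 × F: no H
  Total hydrogens = 15.
Molecular formula: C16H15F

C16H15F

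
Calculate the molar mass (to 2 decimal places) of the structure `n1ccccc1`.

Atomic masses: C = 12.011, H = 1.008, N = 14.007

79.10

Molecular formula: C5H5N.
M = 5×12.011 + 5×1.008 + 1×14.007 = 79.10 g/mol.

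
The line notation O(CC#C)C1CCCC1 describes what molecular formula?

Heavy atoms from the SMILES: 8 C, 1 O.
Implicit hydrogens by atom environment:
  5 × C: 2 H each → 10
  2 × C: 1 H each → 2
  1 × C: no H
  1 × O: no H
  Total hydrogens = 12.
Molecular formula: C8H12O

C8H12O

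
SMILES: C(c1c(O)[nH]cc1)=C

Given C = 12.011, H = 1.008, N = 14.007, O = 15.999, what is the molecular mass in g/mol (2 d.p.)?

Molecular formula: C6H7NO.
M = 6×12.011 + 7×1.008 + 1×14.007 + 1×15.999 = 109.13 g/mol.

109.13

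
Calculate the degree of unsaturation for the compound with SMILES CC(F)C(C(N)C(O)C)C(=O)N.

Molecular formula from the SMILES: C7H15FN2O2.
DoU = (2C + 2 + N − H − X)/2 = (2·7 + 2 + 2 − 15 − 1)/2 = 2/2 = 1.
(Structurally: 0 ring(s) + 1 π bond(s) = 1.)

1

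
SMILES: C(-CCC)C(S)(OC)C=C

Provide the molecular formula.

Heavy atoms from the SMILES: 8 C, 1 O, 1 S.
Implicit hydrogens by atom environment:
  4 × C: 2 H each → 8
  2 × C: 3 H each → 6
  1 × C: 1 H
  1 × C: no H
  1 × O: no H
  1 × S: 1 H
  Total hydrogens = 16.
Molecular formula: C8H16OS

C8H16OS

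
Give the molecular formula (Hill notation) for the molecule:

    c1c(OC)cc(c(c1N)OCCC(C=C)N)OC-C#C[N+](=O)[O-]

Heavy atoms from the SMILES: 15 C, 3 N, 5 O.
Implicit hydrogens by atom environment:
  4 × C: 2 H each → 8
  4 × C (aromatic): no H
  4 × O: no H
  2 × C (aromatic): 1 H each → 2
  2 × C: 1 H each → 2
  2 × C: no H
  2 × N: 2 H each → 4
  1 × C: 3 H
  1 × N (charge +1): no H
  1 × O (charge -1): no H
  Total hydrogens = 19.
Molecular formula: C15H19N3O5

C15H19N3O5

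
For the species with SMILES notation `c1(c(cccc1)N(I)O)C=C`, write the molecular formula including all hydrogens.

Heavy atoms from the SMILES: 8 C, 1 I, 1 N, 1 O.
Implicit hydrogens by atom environment:
  4 × C (aromatic): 1 H each → 4
  2 × C (aromatic): no H
  1 × C: 2 H
  1 × C: 1 H
  1 × I: no H
  1 × N: no H
  1 × O: 1 H
  Total hydrogens = 8.
Molecular formula: C8H8INO

C8H8INO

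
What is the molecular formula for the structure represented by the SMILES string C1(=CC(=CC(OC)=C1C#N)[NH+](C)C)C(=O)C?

Heavy atoms from the SMILES: 12 C, 2 N, 2 O.
Implicit hydrogens by atom environment:
  4 × C: 3 H each → 12
  4 × C (aromatic): no H
  2 × C (aromatic): 1 H each → 2
  2 × C: no H
  2 × O: no H
  1 × N (charge +1): 1 H
  1 × N: no H
  Total hydrogens = 15.
Net charge +1.
Molecular formula: C12H15N2O2+

C12H15N2O2+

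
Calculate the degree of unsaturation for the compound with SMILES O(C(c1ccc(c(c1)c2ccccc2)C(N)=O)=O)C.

Molecular formula from the SMILES: C15H13NO3.
DoU = (2C + 2 + N − H − X)/2 = (2·15 + 2 + 1 − 13 − 0)/2 = 20/2 = 10.
(Structurally: 2 ring(s) + 8 π bond(s) = 10.)

10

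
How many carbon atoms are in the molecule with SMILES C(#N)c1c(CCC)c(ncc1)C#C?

11

The symbol for carbon appears 11 times in the SMILES. Lowercase c denotes aromatic carbon and counts toward C.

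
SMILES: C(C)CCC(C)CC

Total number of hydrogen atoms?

Hydrogens are implicit in SMILES; fill each atom to its normal valence:
  4 × C: 2 H each → 8
  3 × C: 3 H each → 9
  1 × C: 1 H
  Total hydrogens = 18.

18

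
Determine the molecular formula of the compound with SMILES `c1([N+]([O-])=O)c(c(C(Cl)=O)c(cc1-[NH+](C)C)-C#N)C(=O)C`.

C12H11ClN3O4+

Heavy atoms from the SMILES: 12 C, 1 Cl, 3 N, 4 O.
Implicit hydrogens by atom environment:
  5 × C (aromatic): no H
  3 × C: 3 H each → 9
  3 × C: no H
  3 × O: no H
  1 × C (aromatic): 1 H
  1 × Cl: no H
  1 × N (charge +1): 1 H
  1 × N (charge +1): no H
  1 × N: no H
  1 × O (charge -1): no H
  Total hydrogens = 11.
Net charge +1.
Molecular formula: C12H11ClN3O4+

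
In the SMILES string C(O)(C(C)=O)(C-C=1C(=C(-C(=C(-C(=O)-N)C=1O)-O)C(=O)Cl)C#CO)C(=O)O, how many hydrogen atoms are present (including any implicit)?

12

Hydrogens are implicit in SMILES; fill each atom to its normal valence:
  7 × C: no H
  6 × C (aromatic): no H
  5 × O: 1 H each → 5
  4 × O: no H
  1 × C: 3 H
  1 × C: 2 H
  1 × Cl: no H
  1 × N: 2 H
  Total hydrogens = 12.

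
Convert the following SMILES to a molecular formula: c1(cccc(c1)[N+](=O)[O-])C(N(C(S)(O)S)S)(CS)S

Heavy atoms from the SMILES: 9 C, 2 N, 3 O, 5 S.
Implicit hydrogens by atom environment:
  5 × S: 1 H each → 5
  4 × C (aromatic): 1 H each → 4
  2 × C: no H
  2 × C (aromatic): no H
  1 × C: 2 H
  1 × N: no H
  1 × N (charge +1): no H
  1 × O: 1 H
  1 × O: no H
  1 × O (charge -1): no H
  Total hydrogens = 12.
Molecular formula: C9H12N2O3S5

C9H12N2O3S5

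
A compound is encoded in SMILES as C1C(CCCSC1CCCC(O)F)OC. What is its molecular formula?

C11H21FO2S

Heavy atoms from the SMILES: 11 C, 1 F, 2 O, 1 S.
Implicit hydrogens by atom environment:
  7 × C: 2 H each → 14
  3 × C: 1 H each → 3
  1 × C: 3 H
  1 × F: no H
  1 × O: 1 H
  1 × O: no H
  1 × S: no H
  Total hydrogens = 21.
Molecular formula: C11H21FO2S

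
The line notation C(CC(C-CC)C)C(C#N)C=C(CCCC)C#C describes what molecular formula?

C17H27N

Heavy atoms from the SMILES: 17 C, 1 N.
Implicit hydrogens by atom environment:
  7 × C: 2 H each → 14
  4 × C: 1 H each → 4
  3 × C: 3 H each → 9
  3 × C: no H
  1 × N: no H
  Total hydrogens = 27.
Molecular formula: C17H27N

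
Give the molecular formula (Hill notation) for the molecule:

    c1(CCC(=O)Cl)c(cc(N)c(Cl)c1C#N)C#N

C11H7Cl2N3O

Heavy atoms from the SMILES: 11 C, 2 Cl, 3 N, 1 O.
Implicit hydrogens by atom environment:
  5 × C (aromatic): no H
  3 × C: no H
  2 × C: 2 H each → 4
  2 × Cl: no H
  2 × N: no H
  1 × C (aromatic): 1 H
  1 × N: 2 H
  1 × O: no H
  Total hydrogens = 7.
Molecular formula: C11H7Cl2N3O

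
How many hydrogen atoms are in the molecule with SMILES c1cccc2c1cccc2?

Hydrogens are implicit in SMILES; fill each atom to its normal valence:
  8 × C (aromatic): 1 H each → 8
  2 × C (aromatic): no H
  Total hydrogens = 8.

8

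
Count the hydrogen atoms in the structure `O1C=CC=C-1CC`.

Hydrogens are implicit in SMILES; fill each atom to its normal valence:
  3 × C (aromatic): 1 H each → 3
  1 × C: 3 H
  1 × C: 2 H
  1 × C (aromatic): no H
  1 × O (aromatic): no H
  Total hydrogens = 8.

8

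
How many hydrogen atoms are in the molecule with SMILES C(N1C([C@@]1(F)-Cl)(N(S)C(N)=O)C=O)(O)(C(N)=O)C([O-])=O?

7

Hydrogens are implicit in SMILES; fill each atom to its normal valence:
  6 × C: no H
  4 × O: no H
  2 × N: 2 H each → 4
  2 × N: no H
  1 × C: 1 H
  1 × Cl: no H
  1 × F: no H
  1 × O: 1 H
  1 × O (charge -1): no H
  1 × S: 1 H
  Total hydrogens = 7.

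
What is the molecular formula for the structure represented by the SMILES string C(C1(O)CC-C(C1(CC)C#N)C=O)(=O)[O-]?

Heavy atoms from the SMILES: 10 C, 1 N, 4 O.
Implicit hydrogens by atom environment:
  4 × C: no H
  3 × C: 2 H each → 6
  2 × C: 1 H each → 2
  2 × O: no H
  1 × C: 3 H
  1 × N: no H
  1 × O: 1 H
  1 × O (charge -1): no H
  Total hydrogens = 12.
Net charge -1.
Molecular formula: C10H12NO4-

C10H12NO4-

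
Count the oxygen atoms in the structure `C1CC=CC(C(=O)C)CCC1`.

1

The symbol for oxygen appears 1 time in the SMILES.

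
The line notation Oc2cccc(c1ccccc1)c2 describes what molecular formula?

C12H10O

Heavy atoms from the SMILES: 12 C, 1 O.
Implicit hydrogens by atom environment:
  9 × C (aromatic): 1 H each → 9
  3 × C (aromatic): no H
  1 × O: 1 H
  Total hydrogens = 10.
Molecular formula: C12H10O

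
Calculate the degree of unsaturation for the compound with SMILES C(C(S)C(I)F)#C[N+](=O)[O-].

Molecular formula from the SMILES: C4H3FINO2S.
DoU = (2C + 2 + N − H − X)/2 = (2·4 + 2 + 1 − 3 − 2)/2 = 6/2 = 3.
(Structurally: 0 ring(s) + 3 π bond(s) = 3.)

3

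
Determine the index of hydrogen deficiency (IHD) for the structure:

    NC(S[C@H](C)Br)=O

Molecular formula from the SMILES: C3H6BrNOS.
DoU = (2C + 2 + N − H − X)/2 = (2·3 + 2 + 1 − 6 − 1)/2 = 2/2 = 1.
(Structurally: 0 ring(s) + 1 π bond(s) = 1.)

1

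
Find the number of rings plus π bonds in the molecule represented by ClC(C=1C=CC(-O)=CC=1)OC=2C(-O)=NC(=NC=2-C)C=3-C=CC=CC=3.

Molecular formula from the SMILES: C18H15ClN2O3.
DoU = (2C + 2 + N − H − X)/2 = (2·18 + 2 + 2 − 15 − 1)/2 = 24/2 = 12.
(Structurally: 3 ring(s) + 9 π bond(s) = 12.)

12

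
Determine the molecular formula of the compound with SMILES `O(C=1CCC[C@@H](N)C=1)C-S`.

C7H13NOS

Heavy atoms from the SMILES: 7 C, 1 N, 1 O, 1 S.
Implicit hydrogens by atom environment:
  4 × C: 2 H each → 8
  2 × C: 1 H each → 2
  1 × C: no H
  1 × N: 2 H
  1 × O: no H
  1 × S: 1 H
  Total hydrogens = 13.
Molecular formula: C7H13NOS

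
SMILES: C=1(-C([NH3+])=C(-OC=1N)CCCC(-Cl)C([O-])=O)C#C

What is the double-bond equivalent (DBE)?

Molecular formula from the SMILES: C11H13ClN2O3.
DoU = (2C + 2 + N − H − X)/2 = (2·11 + 2 + 2 − 13 − 1)/2 = 12/2 = 6.
(Structurally: 1 ring(s) + 5 π bond(s) = 6.)

6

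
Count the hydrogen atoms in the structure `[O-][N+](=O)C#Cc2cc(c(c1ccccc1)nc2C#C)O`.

Hydrogens are implicit in SMILES; fill each atom to its normal valence:
  6 × C (aromatic): 1 H each → 6
  5 × C (aromatic): no H
  3 × C: no H
  1 × C: 1 H
  1 × N (aromatic): no H
  1 × N (charge +1): no H
  1 × O: 1 H
  1 × O: no H
  1 × O (charge -1): no H
  Total hydrogens = 8.

8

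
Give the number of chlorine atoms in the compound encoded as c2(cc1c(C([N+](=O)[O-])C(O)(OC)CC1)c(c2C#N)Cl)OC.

The symbol for chlorine appears 1 time in the SMILES.

1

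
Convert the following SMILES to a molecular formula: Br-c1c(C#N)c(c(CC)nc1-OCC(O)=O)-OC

Heavy atoms from the SMILES: 1 Br, 11 C, 2 N, 4 O.
Implicit hydrogens by atom environment:
  5 × C (aromatic): no H
  3 × O: no H
  2 × C: 3 H each → 6
  2 × C: 2 H each → 4
  2 × C: no H
  1 × Br: no H
  1 × N (aromatic): no H
  1 × N: no H
  1 × O: 1 H
  Total hydrogens = 11.
Molecular formula: C11H11BrN2O4

C11H11BrN2O4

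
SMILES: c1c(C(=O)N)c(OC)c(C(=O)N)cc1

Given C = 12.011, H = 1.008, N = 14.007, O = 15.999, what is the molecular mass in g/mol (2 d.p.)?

194.19

Molecular formula: C9H10N2O3.
M = 9×12.011 + 10×1.008 + 2×14.007 + 3×15.999 = 194.19 g/mol.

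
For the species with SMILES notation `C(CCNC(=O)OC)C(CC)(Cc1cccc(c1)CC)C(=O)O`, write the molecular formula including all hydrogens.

C18H27NO4

Heavy atoms from the SMILES: 18 C, 1 N, 4 O.
Implicit hydrogens by atom environment:
  6 × C: 2 H each → 12
  4 × C (aromatic): 1 H each → 4
  3 × C: 3 H each → 9
  3 × C: no H
  3 × O: no H
  2 × C (aromatic): no H
  1 × N: 1 H
  1 × O: 1 H
  Total hydrogens = 27.
Molecular formula: C18H27NO4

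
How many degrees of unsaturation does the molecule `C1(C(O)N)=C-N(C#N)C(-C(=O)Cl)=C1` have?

Molecular formula from the SMILES: C7H6ClN3O2.
DoU = (2C + 2 + N − H − X)/2 = (2·7 + 2 + 3 − 6 − 1)/2 = 12/2 = 6.
(Structurally: 1 ring(s) + 5 π bond(s) = 6.)

6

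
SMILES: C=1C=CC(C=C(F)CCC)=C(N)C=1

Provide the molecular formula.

C11H14FN

Heavy atoms from the SMILES: 11 C, 1 F, 1 N.
Implicit hydrogens by atom environment:
  4 × C (aromatic): 1 H each → 4
  2 × C: 2 H each → 4
  2 × C (aromatic): no H
  1 × C: 3 H
  1 × C: 1 H
  1 × C: no H
  1 × F: no H
  1 × N: 2 H
  Total hydrogens = 14.
Molecular formula: C11H14FN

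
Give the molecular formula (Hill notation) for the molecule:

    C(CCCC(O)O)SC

C6H14O2S

Heavy atoms from the SMILES: 6 C, 2 O, 1 S.
Implicit hydrogens by atom environment:
  4 × C: 2 H each → 8
  2 × O: 1 H each → 2
  1 × C: 3 H
  1 × C: 1 H
  1 × S: no H
  Total hydrogens = 14.
Molecular formula: C6H14O2S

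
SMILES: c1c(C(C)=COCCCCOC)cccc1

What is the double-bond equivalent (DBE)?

Molecular formula from the SMILES: C14H20O2.
DoU = (2C + 2 + N − H − X)/2 = (2·14 + 2 + 0 − 20 − 0)/2 = 10/2 = 5.
(Structurally: 1 ring(s) + 4 π bond(s) = 5.)

5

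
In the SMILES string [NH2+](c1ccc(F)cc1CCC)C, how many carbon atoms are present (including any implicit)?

The symbol for carbon appears 10 times in the SMILES. Lowercase c denotes aromatic carbon and counts toward C.

10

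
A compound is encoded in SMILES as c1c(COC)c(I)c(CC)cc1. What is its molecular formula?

C10H13IO

Heavy atoms from the SMILES: 10 C, 1 I, 1 O.
Implicit hydrogens by atom environment:
  3 × C (aromatic): 1 H each → 3
  3 × C (aromatic): no H
  2 × C: 3 H each → 6
  2 × C: 2 H each → 4
  1 × I: no H
  1 × O: no H
  Total hydrogens = 13.
Molecular formula: C10H13IO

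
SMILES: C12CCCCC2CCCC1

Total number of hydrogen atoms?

Hydrogens are implicit in SMILES; fill each atom to its normal valence:
  8 × C: 2 H each → 16
  2 × C: 1 H each → 2
  Total hydrogens = 18.

18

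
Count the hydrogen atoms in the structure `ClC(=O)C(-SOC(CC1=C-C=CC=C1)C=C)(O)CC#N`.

Hydrogens are implicit in SMILES; fill each atom to its normal valence:
  5 × C (aromatic): 1 H each → 5
  3 × C: 2 H each → 6
  3 × C: no H
  2 × C: 1 H each → 2
  2 × O: no H
  1 × C (aromatic): no H
  1 × Cl: no H
  1 × N: no H
  1 × O: 1 H
  1 × S: no H
  Total hydrogens = 14.

14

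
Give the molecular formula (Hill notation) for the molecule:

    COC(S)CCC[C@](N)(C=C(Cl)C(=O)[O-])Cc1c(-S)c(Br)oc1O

C14H18BrClNO5S2-

Heavy atoms from the SMILES: 1 Br, 14 C, 1 Cl, 1 N, 5 O, 2 S.
Implicit hydrogens by atom environment:
  4 × C: 2 H each → 8
  4 × C (aromatic): no H
  3 × C: no H
  2 × C: 1 H each → 2
  2 × O: no H
  2 × S: 1 H each → 2
  1 × Br: no H
  1 × C: 3 H
  1 × Cl: no H
  1 × N: 2 H
  1 × O: 1 H
  1 × O (aromatic): no H
  1 × O (charge -1): no H
  Total hydrogens = 18.
Net charge -1.
Molecular formula: C14H18BrClNO5S2-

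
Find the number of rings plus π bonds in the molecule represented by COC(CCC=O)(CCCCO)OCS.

Molecular formula from the SMILES: C10H20O4S.
DoU = (2C + 2 + N − H − X)/2 = (2·10 + 2 + 0 − 20 − 0)/2 = 2/2 = 1.
(Structurally: 0 ring(s) + 1 π bond(s) = 1.)

1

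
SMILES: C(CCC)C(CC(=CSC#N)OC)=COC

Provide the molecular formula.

C12H19NO2S

Heavy atoms from the SMILES: 12 C, 1 N, 2 O, 1 S.
Implicit hydrogens by atom environment:
  4 × C: 2 H each → 8
  3 × C: 3 H each → 9
  3 × C: no H
  2 × C: 1 H each → 2
  2 × O: no H
  1 × N: no H
  1 × S: no H
  Total hydrogens = 19.
Molecular formula: C12H19NO2S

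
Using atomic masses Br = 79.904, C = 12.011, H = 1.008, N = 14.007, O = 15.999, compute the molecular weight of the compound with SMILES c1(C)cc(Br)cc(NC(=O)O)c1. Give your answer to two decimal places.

Molecular formula: C8H8BrNO2.
M = 1×79.904 + 8×12.011 + 8×1.008 + 1×14.007 + 2×15.999 = 230.06 g/mol.

230.06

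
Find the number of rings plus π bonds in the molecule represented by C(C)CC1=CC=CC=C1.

4

Molecular formula from the SMILES: C9H12.
DoU = (2C + 2 + N − H − X)/2 = (2·9 + 2 + 0 − 12 − 0)/2 = 8/2 = 4.
(Structurally: 1 ring(s) + 3 π bond(s) = 4.)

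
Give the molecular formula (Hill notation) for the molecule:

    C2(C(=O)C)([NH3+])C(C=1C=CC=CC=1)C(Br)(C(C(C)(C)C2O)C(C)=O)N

Heavy atoms from the SMILES: 1 Br, 18 C, 2 N, 3 O.
Implicit hydrogens by atom environment:
  5 × C (aromatic): 1 H each → 5
  5 × C: no H
  4 × C: 3 H each → 12
  3 × C: 1 H each → 3
  2 × O: no H
  1 × Br: no H
  1 × C (aromatic): no H
  1 × N (charge +1): 3 H
  1 × N: 2 H
  1 × O: 1 H
  Total hydrogens = 26.
Net charge +1.
Molecular formula: C18H26BrN2O3+

C18H26BrN2O3+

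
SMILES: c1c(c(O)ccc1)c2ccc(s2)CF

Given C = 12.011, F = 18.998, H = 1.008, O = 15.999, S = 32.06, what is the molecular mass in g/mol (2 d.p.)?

208.25

Molecular formula: C11H9FOS.
M = 11×12.011 + 1×18.998 + 9×1.008 + 1×15.999 + 1×32.06 = 208.25 g/mol.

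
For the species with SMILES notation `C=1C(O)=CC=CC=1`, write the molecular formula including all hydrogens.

C6H6O

Heavy atoms from the SMILES: 6 C, 1 O.
Implicit hydrogens by atom environment:
  5 × C (aromatic): 1 H each → 5
  1 × C (aromatic): no H
  1 × O: 1 H
  Total hydrogens = 6.
Molecular formula: C6H6O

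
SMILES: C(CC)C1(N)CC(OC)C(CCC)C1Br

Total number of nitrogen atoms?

The symbol for nitrogen appears 1 time in the SMILES.

1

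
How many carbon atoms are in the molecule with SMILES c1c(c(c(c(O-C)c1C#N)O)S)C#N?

9

The symbol for carbon appears 9 times in the SMILES. Lowercase c denotes aromatic carbon and counts toward C.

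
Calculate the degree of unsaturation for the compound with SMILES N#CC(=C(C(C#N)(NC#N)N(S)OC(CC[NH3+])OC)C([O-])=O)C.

8

Molecular formula from the SMILES: C12H16N6O4S.
DoU = (2C + 2 + N − H − X)/2 = (2·12 + 2 + 6 − 16 − 0)/2 = 16/2 = 8.
(Structurally: 0 ring(s) + 8 π bond(s) = 8.)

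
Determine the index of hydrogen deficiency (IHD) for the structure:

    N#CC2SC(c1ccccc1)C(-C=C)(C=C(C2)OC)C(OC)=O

10

Molecular formula from the SMILES: C18H19NO3S.
DoU = (2C + 2 + N − H − X)/2 = (2·18 + 2 + 1 − 19 − 0)/2 = 20/2 = 10.
(Structurally: 2 ring(s) + 8 π bond(s) = 10.)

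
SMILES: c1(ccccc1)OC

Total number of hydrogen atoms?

8

Hydrogens are implicit in SMILES; fill each atom to its normal valence:
  5 × C (aromatic): 1 H each → 5
  1 × C: 3 H
  1 × C (aromatic): no H
  1 × O: no H
  Total hydrogens = 8.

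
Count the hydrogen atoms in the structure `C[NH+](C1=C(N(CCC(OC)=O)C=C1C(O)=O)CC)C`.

Hydrogens are implicit in SMILES; fill each atom to its normal valence:
  4 × C: 3 H each → 12
  3 × C: 2 H each → 6
  3 × C (aromatic): no H
  3 × O: no H
  2 × C: no H
  1 × C (aromatic): 1 H
  1 × N (charge +1): 1 H
  1 × N (aromatic): no H
  1 × O: 1 H
  Total hydrogens = 21.

21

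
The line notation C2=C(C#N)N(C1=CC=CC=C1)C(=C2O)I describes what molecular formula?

C11H7IN2O

Heavy atoms from the SMILES: 11 C, 1 I, 2 N, 1 O.
Implicit hydrogens by atom environment:
  6 × C (aromatic): 1 H each → 6
  4 × C (aromatic): no H
  1 × C: no H
  1 × I: no H
  1 × N (aromatic): no H
  1 × N: no H
  1 × O: 1 H
  Total hydrogens = 7.
Molecular formula: C11H7IN2O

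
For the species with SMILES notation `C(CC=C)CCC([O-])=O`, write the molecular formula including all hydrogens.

C7H11O2-

Heavy atoms from the SMILES: 7 C, 2 O.
Implicit hydrogens by atom environment:
  5 × C: 2 H each → 10
  1 × C: 1 H
  1 × C: no H
  1 × O: no H
  1 × O (charge -1): no H
  Total hydrogens = 11.
Net charge -1.
Molecular formula: C7H11O2-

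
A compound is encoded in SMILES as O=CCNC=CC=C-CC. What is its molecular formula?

C8H13NO

Heavy atoms from the SMILES: 8 C, 1 N, 1 O.
Implicit hydrogens by atom environment:
  5 × C: 1 H each → 5
  2 × C: 2 H each → 4
  1 × C: 3 H
  1 × N: 1 H
  1 × O: no H
  Total hydrogens = 13.
Molecular formula: C8H13NO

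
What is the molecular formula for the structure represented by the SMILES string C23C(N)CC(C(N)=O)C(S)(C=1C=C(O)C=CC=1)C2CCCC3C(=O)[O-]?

Heavy atoms from the SMILES: 18 C, 2 N, 4 O, 1 S.
Implicit hydrogens by atom environment:
  5 × C: 1 H each → 5
  4 × C: 2 H each → 8
  4 × C (aromatic): 1 H each → 4
  3 × C: no H
  2 × C (aromatic): no H
  2 × N: 2 H each → 4
  2 × O: no H
  1 × O: 1 H
  1 × O (charge -1): no H
  1 × S: 1 H
  Total hydrogens = 23.
Net charge -1.
Molecular formula: C18H23N2O4S-

C18H23N2O4S-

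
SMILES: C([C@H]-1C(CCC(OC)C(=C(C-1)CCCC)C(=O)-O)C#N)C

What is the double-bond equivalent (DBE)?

Molecular formula from the SMILES: C17H27NO3.
DoU = (2C + 2 + N − H − X)/2 = (2·17 + 2 + 1 − 27 − 0)/2 = 10/2 = 5.
(Structurally: 1 ring(s) + 4 π bond(s) = 5.)

5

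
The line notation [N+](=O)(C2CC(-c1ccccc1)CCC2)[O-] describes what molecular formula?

C12H15NO2

Heavy atoms from the SMILES: 12 C, 1 N, 2 O.
Implicit hydrogens by atom environment:
  5 × C (aromatic): 1 H each → 5
  4 × C: 2 H each → 8
  2 × C: 1 H each → 2
  1 × C (aromatic): no H
  1 × N (charge +1): no H
  1 × O: no H
  1 × O (charge -1): no H
  Total hydrogens = 15.
Molecular formula: C12H15NO2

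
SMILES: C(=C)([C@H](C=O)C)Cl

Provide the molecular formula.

Heavy atoms from the SMILES: 5 C, 1 Cl, 1 O.
Implicit hydrogens by atom environment:
  2 × C: 1 H each → 2
  1 × C: 3 H
  1 × C: 2 H
  1 × C: no H
  1 × Cl: no H
  1 × O: no H
  Total hydrogens = 7.
Molecular formula: C5H7ClO

C5H7ClO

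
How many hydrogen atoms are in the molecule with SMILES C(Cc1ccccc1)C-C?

Hydrogens are implicit in SMILES; fill each atom to its normal valence:
  5 × C (aromatic): 1 H each → 5
  3 × C: 2 H each → 6
  1 × C: 3 H
  1 × C (aromatic): no H
  Total hydrogens = 14.

14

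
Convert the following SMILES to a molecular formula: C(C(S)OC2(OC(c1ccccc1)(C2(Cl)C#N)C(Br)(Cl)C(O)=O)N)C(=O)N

C15H14BrCl2N3O5S

Heavy atoms from the SMILES: 1 Br, 15 C, 2 Cl, 3 N, 5 O, 1 S.
Implicit hydrogens by atom environment:
  7 × C: no H
  5 × C (aromatic): 1 H each → 5
  4 × O: no H
  2 × Cl: no H
  2 × N: 2 H each → 4
  1 × Br: no H
  1 × C: 2 H
  1 × C: 1 H
  1 × C (aromatic): no H
  1 × N: no H
  1 × O: 1 H
  1 × S: 1 H
  Total hydrogens = 14.
Molecular formula: C15H14BrCl2N3O5S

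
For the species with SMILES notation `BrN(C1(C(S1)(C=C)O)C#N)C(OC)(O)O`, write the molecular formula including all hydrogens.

C7H9BrN2O4S

Heavy atoms from the SMILES: 1 Br, 7 C, 2 N, 4 O, 1 S.
Implicit hydrogens by atom environment:
  4 × C: no H
  3 × O: 1 H each → 3
  2 × N: no H
  1 × Br: no H
  1 × C: 3 H
  1 × C: 2 H
  1 × C: 1 H
  1 × O: no H
  1 × S: no H
  Total hydrogens = 9.
Molecular formula: C7H9BrN2O4S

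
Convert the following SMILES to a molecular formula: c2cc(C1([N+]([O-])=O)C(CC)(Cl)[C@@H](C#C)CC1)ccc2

Heavy atoms from the SMILES: 15 C, 1 Cl, 1 N, 2 O.
Implicit hydrogens by atom environment:
  5 × C (aromatic): 1 H each → 5
  3 × C: 2 H each → 6
  3 × C: no H
  2 × C: 1 H each → 2
  1 × C: 3 H
  1 × C (aromatic): no H
  1 × Cl: no H
  1 × N (charge +1): no H
  1 × O: no H
  1 × O (charge -1): no H
  Total hydrogens = 16.
Molecular formula: C15H16ClNO2

C15H16ClNO2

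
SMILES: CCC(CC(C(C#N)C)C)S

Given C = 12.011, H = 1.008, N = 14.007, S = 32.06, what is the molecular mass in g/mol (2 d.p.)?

171.30

Molecular formula: C9H17NS.
M = 9×12.011 + 17×1.008 + 1×14.007 + 1×32.06 = 171.30 g/mol.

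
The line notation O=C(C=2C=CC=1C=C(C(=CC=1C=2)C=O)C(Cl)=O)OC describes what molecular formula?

Heavy atoms from the SMILES: 14 C, 1 Cl, 4 O.
Implicit hydrogens by atom environment:
  5 × C (aromatic): 1 H each → 5
  5 × C (aromatic): no H
  4 × O: no H
  2 × C: no H
  1 × C: 3 H
  1 × C: 1 H
  1 × Cl: no H
  Total hydrogens = 9.
Molecular formula: C14H9ClO4

C14H9ClO4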